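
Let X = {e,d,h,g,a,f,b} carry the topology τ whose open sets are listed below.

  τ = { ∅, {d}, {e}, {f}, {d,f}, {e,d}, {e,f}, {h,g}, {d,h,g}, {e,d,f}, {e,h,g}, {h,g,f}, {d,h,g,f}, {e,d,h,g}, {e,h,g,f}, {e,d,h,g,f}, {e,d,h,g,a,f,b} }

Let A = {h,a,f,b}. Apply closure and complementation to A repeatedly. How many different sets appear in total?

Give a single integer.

closure: X∖int(X∖A) = X∖{e,d} = {h,g,a,f,b}
Let k=closure and c=complement:
  1. A     = {h,a,f,b}
  2. kA    = {h,g,a,f,b}
  3. cA    = {e,d,g}
  4. ckA   = {e,d}
  5. kcA   = {e,d,h,g,a,b}
  6. kckA  = {e,d,a,b}
  7. ckcA  = {f}
  8. ckckA = {h,g,f}
  9. kckcA = {a,f,b}
  10. ckckcA = {e,d,h,g}
— saturated at 10

10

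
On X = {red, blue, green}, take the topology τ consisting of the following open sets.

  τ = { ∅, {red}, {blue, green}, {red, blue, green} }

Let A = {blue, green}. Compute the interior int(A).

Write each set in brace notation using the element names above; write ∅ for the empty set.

{blue, green}

open subsets of A: ∅, {blue, green}; so int(A) = {blue, green}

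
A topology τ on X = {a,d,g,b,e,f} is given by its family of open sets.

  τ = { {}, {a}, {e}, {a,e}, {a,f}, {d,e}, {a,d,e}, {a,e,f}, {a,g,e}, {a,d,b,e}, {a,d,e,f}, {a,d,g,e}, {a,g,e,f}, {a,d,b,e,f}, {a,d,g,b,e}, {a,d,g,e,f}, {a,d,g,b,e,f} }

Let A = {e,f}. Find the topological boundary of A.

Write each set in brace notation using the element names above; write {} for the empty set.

U open, U⊆A: {}, {e}. int(A) = ⋃ = {e}
X∖A={a,d,g,b}, int(X∖A)={a}, hence cl(A)={d,g,b,e,f}
∂A: remove int from cl → {d,g,b,f}

{d,g,b,f}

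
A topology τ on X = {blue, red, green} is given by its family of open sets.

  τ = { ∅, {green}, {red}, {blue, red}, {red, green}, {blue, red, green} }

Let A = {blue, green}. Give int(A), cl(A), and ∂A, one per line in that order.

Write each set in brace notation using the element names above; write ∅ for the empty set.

interior: largest open inside A is {green} (from ∅, {green})
cl via duality: int({red}) = {red}, so X∖{red} = {blue, green}
cl∖int = {blue}

int(A) = {green}
cl(A)  = {blue, green}
∂A     = {blue}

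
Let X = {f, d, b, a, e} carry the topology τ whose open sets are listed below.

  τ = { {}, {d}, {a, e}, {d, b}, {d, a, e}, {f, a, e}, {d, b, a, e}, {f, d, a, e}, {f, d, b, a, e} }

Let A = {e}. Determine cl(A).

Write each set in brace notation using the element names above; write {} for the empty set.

complement {f, d, b, a}; its interior {d, b}; cl(A) = X∖{d, b} = {f, a, e}

{f, a, e}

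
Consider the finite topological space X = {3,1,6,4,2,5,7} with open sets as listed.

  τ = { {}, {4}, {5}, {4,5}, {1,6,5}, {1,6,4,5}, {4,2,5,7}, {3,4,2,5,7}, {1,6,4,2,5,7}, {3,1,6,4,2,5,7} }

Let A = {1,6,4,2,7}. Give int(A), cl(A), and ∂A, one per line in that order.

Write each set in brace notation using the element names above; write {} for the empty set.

int(A) = {4}
cl(A)  = {3,1,6,4,2,7}
∂A     = {3,1,6,2,7}

open subsets of A: {}, {4}; so int(A) = {4}
closure: X∖int(X∖A) = X∖{5} = {3,1,6,4,2,7}
∂A = {3,1,6,4,2,7} minus {4} = {3,1,6,2,7}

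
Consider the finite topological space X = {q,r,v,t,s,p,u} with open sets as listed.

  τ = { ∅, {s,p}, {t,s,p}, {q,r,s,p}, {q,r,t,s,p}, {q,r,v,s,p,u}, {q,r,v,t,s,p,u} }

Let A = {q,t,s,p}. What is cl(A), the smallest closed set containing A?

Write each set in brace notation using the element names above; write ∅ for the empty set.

{q,r,v,t,s,p,u}

closure: X∖int(X∖A) = X∖∅ = {q,r,v,t,s,p,u}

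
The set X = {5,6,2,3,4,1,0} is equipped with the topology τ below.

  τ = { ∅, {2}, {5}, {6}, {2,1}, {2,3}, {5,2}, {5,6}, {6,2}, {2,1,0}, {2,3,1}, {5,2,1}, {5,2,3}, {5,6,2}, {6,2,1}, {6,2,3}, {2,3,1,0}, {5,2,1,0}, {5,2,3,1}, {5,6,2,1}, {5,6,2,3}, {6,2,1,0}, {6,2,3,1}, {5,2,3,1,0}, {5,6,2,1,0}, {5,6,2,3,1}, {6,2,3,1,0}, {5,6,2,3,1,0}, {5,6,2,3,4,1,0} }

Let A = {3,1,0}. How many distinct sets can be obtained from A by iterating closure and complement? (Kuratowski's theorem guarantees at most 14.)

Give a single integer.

6

closure: X∖int(X∖A) = X∖{5,6,2} = {3,4,1,0}
Let k=closure and c=complement:
  1. A     = {3,1,0}
  2. kA    = {3,4,1,0}
  3. cA    = {5,6,2,4}
  4. ckA   = {5,6,2}
  5. kcA   = {5,6,2,3,4,1,0}
  6. ckcA  = ∅
— saturated at 6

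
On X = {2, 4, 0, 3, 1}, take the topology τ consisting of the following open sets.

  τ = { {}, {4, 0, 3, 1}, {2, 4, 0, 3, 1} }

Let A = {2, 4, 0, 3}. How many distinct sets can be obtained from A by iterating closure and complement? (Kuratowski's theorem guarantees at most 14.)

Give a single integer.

complement {1}; its interior {}; cl(A) = X∖{} = {2, 4, 0, 3, 1}
With k = closure, c = complement:
  1. A     = {2, 4, 0, 3}
  2. kA    = {2, 4, 0, 3, 1}
  3. cA    = {1}
  4. ckA   = {}
k, c of each give nothing new

4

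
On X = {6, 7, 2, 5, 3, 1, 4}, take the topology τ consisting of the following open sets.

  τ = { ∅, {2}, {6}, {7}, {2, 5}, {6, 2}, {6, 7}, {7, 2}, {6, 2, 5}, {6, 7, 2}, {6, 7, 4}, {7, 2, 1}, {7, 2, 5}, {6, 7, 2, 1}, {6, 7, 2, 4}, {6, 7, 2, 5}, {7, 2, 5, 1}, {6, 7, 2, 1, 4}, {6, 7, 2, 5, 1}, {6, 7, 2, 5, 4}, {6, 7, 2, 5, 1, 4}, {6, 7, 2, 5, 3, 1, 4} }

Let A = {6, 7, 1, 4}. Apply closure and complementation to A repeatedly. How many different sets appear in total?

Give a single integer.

cl via duality: int({2, 5, 3}) = {2, 5}, so X∖{2, 5} = {6, 7, 3, 1, 4}
Write k for closure, c for complement:
  1. A     = {6, 7, 1, 4}
  2. kA    = {6, 7, 3, 1, 4}
  3. cA    = {2, 5, 3}
  4. ckA   = {2, 5}
  5. kcA   = {2, 5, 3, 1}
  6. ckcA  = {6, 7, 4}
applying k or c yields no new set

6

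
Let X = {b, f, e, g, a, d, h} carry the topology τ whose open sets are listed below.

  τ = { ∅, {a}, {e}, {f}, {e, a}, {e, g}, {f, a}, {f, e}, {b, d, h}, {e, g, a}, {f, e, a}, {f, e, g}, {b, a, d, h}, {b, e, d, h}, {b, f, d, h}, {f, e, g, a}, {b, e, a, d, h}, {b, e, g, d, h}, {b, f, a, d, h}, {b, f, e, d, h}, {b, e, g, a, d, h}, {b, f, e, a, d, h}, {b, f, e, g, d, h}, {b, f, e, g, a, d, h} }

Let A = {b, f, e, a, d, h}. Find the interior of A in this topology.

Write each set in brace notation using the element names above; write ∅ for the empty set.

U open, U⊆A: ∅, {f}, {a}, {e}, {f, a}, {e, a}, {f, e}, {f, e, a}, {b, d, h}, {b, e, d, h}, {b, a, d, h}, {b, f, d, h}, {b, e, a, d, h}, {b, f, e, d, h}, {b, f, a, d, h}, {b, f, e, a, d, h}. int(A) = ⋃ = {b, f, e, a, d, h}

{b, f, e, a, d, h}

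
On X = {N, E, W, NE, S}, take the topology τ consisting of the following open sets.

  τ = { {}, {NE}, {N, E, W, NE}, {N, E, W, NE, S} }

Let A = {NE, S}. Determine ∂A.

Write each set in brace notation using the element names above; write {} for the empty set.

U open, U⊆A: {}, {NE}. int(A) = ⋃ = {NE}
X∖A={N, E, W}, int(X∖A)={}, hence cl(A)={N, E, W, NE, S}
∂A: remove int from cl → {N, E, W, S}

{N, E, W, S}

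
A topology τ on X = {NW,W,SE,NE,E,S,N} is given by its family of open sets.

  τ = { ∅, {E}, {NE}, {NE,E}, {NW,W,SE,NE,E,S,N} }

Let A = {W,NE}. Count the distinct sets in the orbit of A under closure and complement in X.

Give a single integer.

6

cl via duality: int({NW,SE,E,S,N}) = {E}, so X∖{E} = {NW,W,SE,NE,S,N}
Write k for closure, c for complement:
  1. A     = {W,NE}
  2. kA    = {NW,W,SE,NE,S,N}
  3. cA    = {NW,SE,E,S,N}
  4. ckA   = {E}
  5. kcA   = {NW,W,SE,E,S,N}
  6. ckcA  = {NE}
applying k or c yields no new set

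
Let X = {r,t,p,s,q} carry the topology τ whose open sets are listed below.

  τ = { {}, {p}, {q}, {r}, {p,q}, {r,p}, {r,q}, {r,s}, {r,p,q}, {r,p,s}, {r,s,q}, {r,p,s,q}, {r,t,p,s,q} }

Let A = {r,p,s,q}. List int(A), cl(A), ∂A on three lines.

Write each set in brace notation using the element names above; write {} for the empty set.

int(A) = {r,p,s,q}
cl(A)  = {r,t,p,s,q}
∂A     = {t}

opens ⊆ A: {}, {q}, {r}, {p}, {r,p}, {r,q}, {r,s}, {p,q}, {r,s,q}, {r,p,s}, {r,p,q}, {r,p,s,q}; union → int = {r,p,s,q}
complement {t}; its interior {}; cl(A) = X∖{} = {r,t,p,s,q}
boundary = {r,t,p,s,q} ∖ {r,p,s,q} = {t}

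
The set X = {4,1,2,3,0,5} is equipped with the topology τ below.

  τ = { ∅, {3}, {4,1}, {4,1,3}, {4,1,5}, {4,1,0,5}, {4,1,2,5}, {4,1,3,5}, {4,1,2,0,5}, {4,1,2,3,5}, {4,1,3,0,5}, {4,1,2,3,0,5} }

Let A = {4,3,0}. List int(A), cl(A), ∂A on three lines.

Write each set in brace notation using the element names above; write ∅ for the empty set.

open subsets of A: ∅, {3}; so int(A) = {3}
closure: X∖int(X∖A) = X∖∅ = {4,1,2,3,0,5}
∂A = {4,1,2,3,0,5} minus {3} = {4,1,2,0,5}

int(A) = {3}
cl(A)  = {4,1,2,3,0,5}
∂A     = {4,1,2,0,5}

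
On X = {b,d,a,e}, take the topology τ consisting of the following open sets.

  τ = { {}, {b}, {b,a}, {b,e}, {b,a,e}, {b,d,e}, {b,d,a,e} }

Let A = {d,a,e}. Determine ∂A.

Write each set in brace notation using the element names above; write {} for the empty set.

interior: largest open inside A is {} (from {})
cl via duality: int({b}) = {b}, so X∖{b} = {d,a,e}
cl∖int = {d,a,e}

{d,a,e}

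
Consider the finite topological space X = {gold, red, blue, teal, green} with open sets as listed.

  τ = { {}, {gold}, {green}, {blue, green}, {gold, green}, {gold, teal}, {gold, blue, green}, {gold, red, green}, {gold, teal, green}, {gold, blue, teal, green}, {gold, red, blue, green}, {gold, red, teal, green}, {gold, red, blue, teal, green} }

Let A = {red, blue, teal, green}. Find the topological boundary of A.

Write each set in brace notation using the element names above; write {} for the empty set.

open subsets of A: {}, {green}, {blue, green}; so int(A) = {blue, green}
closure: X∖int(X∖A) = X∖{gold} = {red, blue, teal, green}
∂A = {red, blue, teal, green} minus {blue, green} = {red, teal}

{red, teal}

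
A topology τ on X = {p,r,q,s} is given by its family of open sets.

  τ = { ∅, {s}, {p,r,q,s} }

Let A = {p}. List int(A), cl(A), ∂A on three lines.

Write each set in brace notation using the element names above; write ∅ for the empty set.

U open, U⊆A: ∅. int(A) = ⋃ = ∅
X∖A={r,q,s}, int(X∖A)={s}, hence cl(A)={p,r,q}
∂A: remove int from cl → {p,r,q}

int(A) = ∅
cl(A)  = {p,r,q}
∂A     = {p,r,q}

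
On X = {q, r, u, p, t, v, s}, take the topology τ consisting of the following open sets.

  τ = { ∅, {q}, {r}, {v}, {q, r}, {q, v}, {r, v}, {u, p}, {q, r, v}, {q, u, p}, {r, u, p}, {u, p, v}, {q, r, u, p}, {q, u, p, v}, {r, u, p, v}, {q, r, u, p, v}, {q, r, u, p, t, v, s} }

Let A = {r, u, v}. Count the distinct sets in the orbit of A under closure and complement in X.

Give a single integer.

10

cl via duality: int({q, p, t, s}) = {q}, so X∖{q} = {r, u, p, t, v, s}
Write k for closure, c for complement:
  1. A     = {r, u, v}
  2. kA    = {r, u, p, t, v, s}
  3. cA    = {q, p, t, s}
  4. ckA   = {q}
  5. kcA   = {q, u, p, t, s}
  6. kckA  = {q, t, s}
  7. ckcA  = {r, v}
  8. ckckA = {r, u, p, v}
  9. kckcA = {r, t, v, s}
  10. ckckcA = {q, u, p}
applying k or c yields no new set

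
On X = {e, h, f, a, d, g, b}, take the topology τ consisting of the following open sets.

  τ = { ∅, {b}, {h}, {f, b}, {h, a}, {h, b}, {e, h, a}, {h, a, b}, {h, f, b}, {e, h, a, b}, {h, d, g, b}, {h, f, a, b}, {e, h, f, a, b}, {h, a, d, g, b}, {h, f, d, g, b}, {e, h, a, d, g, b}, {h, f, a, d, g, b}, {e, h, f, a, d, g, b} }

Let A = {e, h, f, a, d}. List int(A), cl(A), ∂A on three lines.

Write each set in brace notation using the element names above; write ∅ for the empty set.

int(A) = {e, h, a}
cl(A)  = {e, h, f, a, d, g}
∂A     = {f, d, g}

opens ⊆ A: ∅, {h}, {h, a}, {e, h, a}; union → int = {e, h, a}
complement {g, b}; its interior {b}; cl(A) = X∖{b} = {e, h, f, a, d, g}
boundary = {e, h, f, a, d, g} ∖ {e, h, a} = {f, d, g}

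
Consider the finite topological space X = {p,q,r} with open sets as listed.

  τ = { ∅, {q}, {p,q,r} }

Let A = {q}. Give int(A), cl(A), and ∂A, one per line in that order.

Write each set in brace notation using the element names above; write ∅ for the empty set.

U open, U⊆A: ∅, {q}. int(A) = ⋃ = {q}
X∖A={p,r}, int(X∖A)=∅, hence cl(A)={p,q,r}
∂A: remove int from cl → {p,r}

int(A) = {q}
cl(A)  = {p,q,r}
∂A     = {p,r}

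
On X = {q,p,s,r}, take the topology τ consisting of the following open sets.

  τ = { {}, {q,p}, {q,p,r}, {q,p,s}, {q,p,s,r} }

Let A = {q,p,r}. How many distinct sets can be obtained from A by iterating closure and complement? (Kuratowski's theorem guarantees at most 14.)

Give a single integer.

4

complement {s}; its interior {}; cl(A) = X∖{} = {q,p,s,r}
With k = closure, c = complement:
  1. A     = {q,p,r}
  2. kA    = {q,p,s,r}
  3. cA    = {s}
  4. ckA   = {}
k, c of each give nothing new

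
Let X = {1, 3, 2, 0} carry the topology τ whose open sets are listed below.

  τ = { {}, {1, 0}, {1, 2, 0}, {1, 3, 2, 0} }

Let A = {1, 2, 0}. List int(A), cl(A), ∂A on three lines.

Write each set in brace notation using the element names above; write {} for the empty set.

int(A) = {1, 2, 0}
cl(A)  = {1, 3, 2, 0}
∂A     = {3}

open subsets of A: {}, {1, 0}, {1, 2, 0}; so int(A) = {1, 2, 0}
closure: X∖int(X∖A) = X∖{} = {1, 3, 2, 0}
∂A = {1, 3, 2, 0} minus {1, 2, 0} = {3}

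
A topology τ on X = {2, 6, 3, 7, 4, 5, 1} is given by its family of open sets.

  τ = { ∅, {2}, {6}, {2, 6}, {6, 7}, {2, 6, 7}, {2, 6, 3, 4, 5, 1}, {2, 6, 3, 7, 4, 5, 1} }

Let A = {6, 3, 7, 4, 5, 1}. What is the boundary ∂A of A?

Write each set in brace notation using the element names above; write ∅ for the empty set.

{3, 4, 5, 1}

open subsets of A: ∅, {6}, {6, 7}; so int(A) = {6, 7}
closure: X∖int(X∖A) = X∖{2} = {6, 3, 7, 4, 5, 1}
∂A = {6, 3, 7, 4, 5, 1} minus {6, 7} = {3, 4, 5, 1}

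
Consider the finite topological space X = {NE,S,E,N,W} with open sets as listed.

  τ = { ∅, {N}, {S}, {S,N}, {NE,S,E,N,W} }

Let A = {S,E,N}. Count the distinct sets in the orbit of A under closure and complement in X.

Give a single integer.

complement {NE,W}; its interior ∅; cl(A) = X∖∅ = {NE,S,E,N,W}
With k = closure, c = complement:
  1. A     = {S,E,N}
  2. kA    = {NE,S,E,N,W}
  3. cA    = {NE,W}
  4. ckA   = ∅
  5. kcA   = {NE,E,W}
  6. ckcA  = {S,N}
k, c of each give nothing new

6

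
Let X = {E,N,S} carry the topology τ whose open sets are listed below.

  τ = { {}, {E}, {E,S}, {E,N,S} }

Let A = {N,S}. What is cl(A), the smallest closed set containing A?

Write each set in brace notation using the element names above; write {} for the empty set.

{N,S}

cl via duality: int({E}) = {E}, so X∖{E} = {N,S}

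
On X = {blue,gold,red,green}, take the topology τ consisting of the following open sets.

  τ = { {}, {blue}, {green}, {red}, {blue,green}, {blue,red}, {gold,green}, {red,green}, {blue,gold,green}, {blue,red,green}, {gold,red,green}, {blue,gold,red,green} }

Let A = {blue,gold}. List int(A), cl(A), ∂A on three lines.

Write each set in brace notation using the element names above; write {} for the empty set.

int(A) = {blue}
cl(A)  = {blue,gold}
∂A     = {gold}

opens ⊆ A: {}, {blue}; union → int = {blue}
complement {red,green}; its interior {red,green}; cl(A) = X∖{red,green} = {blue,gold}
boundary = {blue,gold} ∖ {blue} = {gold}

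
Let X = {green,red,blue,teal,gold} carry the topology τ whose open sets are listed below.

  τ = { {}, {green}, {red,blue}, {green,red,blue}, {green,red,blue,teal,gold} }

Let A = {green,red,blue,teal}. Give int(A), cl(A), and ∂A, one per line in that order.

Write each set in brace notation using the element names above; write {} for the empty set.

int(A) = {green,red,blue}
cl(A)  = {green,red,blue,teal,gold}
∂A     = {teal,gold}

opens ⊆ A: {}, {green}, {red,blue}, {green,red,blue}; union → int = {green,red,blue}
complement {gold}; its interior {}; cl(A) = X∖{} = {green,red,blue,teal,gold}
boundary = {green,red,blue,teal,gold} ∖ {green,red,blue} = {teal,gold}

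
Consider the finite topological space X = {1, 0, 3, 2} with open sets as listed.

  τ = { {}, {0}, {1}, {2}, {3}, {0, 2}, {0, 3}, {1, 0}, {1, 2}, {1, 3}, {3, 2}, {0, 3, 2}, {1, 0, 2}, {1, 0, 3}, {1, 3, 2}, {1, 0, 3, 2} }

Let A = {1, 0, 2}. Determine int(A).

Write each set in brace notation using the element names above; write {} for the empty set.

U open, U⊆A: {}, {0}, {1}, {2}, {1, 0}, {1, 2}, {0, 2}, {1, 0, 2}. int(A) = ⋃ = {1, 0, 2}

{1, 0, 2}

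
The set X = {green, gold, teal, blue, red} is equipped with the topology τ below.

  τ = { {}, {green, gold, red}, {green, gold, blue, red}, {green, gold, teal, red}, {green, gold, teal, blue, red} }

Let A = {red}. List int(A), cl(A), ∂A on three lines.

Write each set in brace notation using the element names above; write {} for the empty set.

int(A) = {}
cl(A)  = {green, gold, teal, blue, red}
∂A     = {green, gold, teal, blue, red}

interior: largest open inside A is {} (from {})
cl via duality: int({green, gold, teal, blue}) = {}, so X∖{} = {green, gold, teal, blue, red}
cl∖int = {green, gold, teal, blue, red}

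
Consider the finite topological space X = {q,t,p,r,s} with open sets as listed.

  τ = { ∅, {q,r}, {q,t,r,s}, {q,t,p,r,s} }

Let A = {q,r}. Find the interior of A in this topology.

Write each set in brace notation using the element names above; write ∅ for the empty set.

{q,r}

opens ⊆ A: ∅, {q,r}; union → int = {q,r}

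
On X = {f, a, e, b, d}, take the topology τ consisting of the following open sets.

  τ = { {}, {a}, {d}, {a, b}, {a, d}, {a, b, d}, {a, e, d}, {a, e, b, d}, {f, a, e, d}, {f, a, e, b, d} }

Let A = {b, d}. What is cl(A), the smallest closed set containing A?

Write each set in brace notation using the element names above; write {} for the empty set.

{f, e, b, d}

closure: X∖int(X∖A) = X∖{a} = {f, e, b, d}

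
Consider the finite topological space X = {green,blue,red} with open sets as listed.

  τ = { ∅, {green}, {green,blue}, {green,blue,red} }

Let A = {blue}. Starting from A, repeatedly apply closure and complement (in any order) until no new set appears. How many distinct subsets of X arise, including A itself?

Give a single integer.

closure: X∖int(X∖A) = X∖{green} = {blue,red}
Let k=closure and c=complement:
  1. A     = {blue}
  2. kA    = {blue,red}
  3. cA    = {green,red}
  4. ckA   = {green}
  5. kcA   = {green,blue,red}
  6. ckcA  = ∅
— saturated at 6

6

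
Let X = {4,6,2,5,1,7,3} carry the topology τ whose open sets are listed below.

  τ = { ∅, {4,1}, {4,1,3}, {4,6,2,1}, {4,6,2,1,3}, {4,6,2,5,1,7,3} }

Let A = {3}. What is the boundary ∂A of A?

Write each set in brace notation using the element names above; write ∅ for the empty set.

interior: largest open inside A is ∅ (from ∅)
cl via duality: int({4,6,2,5,1,7}) = {4,6,2,1}, so X∖{4,6,2,1} = {5,7,3}
cl∖int = {5,7,3}

{5,7,3}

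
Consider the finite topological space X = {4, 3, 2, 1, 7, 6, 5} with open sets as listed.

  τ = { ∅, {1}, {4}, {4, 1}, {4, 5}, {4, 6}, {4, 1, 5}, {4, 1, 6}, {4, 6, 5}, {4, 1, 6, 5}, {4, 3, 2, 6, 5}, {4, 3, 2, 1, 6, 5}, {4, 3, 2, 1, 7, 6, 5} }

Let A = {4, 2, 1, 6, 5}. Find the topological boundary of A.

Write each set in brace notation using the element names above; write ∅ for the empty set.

U open, U⊆A: ∅, {4}, {1}, {4, 1}, {4, 6}, {4, 5}, {4, 1, 5}, {4, 6, 5}, {4, 1, 6}, {4, 1, 6, 5}. int(A) = ⋃ = {4, 1, 6, 5}
X∖A={3, 7}, int(X∖A)=∅, hence cl(A)={4, 3, 2, 1, 7, 6, 5}
∂A: remove int from cl → {3, 2, 7}

{3, 2, 7}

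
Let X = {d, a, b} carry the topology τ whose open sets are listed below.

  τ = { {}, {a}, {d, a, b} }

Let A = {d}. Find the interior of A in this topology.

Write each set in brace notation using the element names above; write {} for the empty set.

{}

interior: largest open inside A is {} (from {})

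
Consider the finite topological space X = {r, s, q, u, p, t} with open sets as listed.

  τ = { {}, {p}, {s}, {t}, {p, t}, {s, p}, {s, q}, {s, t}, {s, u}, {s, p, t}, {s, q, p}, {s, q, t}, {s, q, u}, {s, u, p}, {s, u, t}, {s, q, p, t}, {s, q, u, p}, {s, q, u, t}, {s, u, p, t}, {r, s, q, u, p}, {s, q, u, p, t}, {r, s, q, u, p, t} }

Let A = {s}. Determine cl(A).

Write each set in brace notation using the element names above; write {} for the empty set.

cl via duality: int({r, q, u, p, t}) = {p, t}, so X∖{p, t} = {r, s, q, u}

{r, s, q, u}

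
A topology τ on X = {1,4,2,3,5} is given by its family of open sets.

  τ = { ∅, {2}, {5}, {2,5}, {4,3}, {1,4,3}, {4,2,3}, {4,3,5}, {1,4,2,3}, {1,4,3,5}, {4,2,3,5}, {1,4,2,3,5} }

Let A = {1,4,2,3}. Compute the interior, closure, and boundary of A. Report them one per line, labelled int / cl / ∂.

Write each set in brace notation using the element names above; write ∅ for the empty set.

int(A) = {1,4,2,3}
cl(A)  = {1,4,2,3}
∂A     = ∅

open subsets of A: ∅, {2}, {4,3}, {1,4,3}, {4,2,3}, {1,4,2,3}; so int(A) = {1,4,2,3}
closure: X∖int(X∖A) = X∖{5} = {1,4,2,3}
∂A = {1,4,2,3} minus {1,4,2,3} = ∅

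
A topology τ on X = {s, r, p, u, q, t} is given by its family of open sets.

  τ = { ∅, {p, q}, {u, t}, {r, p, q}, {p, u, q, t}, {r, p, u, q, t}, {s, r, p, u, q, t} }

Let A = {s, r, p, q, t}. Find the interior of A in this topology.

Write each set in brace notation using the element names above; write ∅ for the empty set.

{r, p, q}

U open, U⊆A: ∅, {p, q}, {r, p, q}. int(A) = ⋃ = {r, p, q}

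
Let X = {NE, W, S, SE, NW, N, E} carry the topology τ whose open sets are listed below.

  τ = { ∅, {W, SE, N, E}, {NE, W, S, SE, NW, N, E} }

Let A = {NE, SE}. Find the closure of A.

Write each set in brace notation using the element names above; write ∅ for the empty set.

{NE, W, S, SE, NW, N, E}

cl via duality: int({W, S, NW, N, E}) = ∅, so X∖∅ = {NE, W, S, SE, NW, N, E}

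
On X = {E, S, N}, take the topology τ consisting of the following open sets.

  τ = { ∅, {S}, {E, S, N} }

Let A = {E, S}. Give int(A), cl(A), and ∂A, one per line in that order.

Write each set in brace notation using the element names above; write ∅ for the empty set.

int(A) = {S}
cl(A)  = {E, S, N}
∂A     = {E, N}

open subsets of A: ∅, {S}; so int(A) = {S}
closure: X∖int(X∖A) = X∖∅ = {E, S, N}
∂A = {E, S, N} minus {S} = {E, N}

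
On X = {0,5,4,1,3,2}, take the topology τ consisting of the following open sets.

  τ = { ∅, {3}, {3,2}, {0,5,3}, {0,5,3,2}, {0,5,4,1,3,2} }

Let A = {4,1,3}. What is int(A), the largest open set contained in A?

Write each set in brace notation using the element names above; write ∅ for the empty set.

open subsets of A: ∅, {3}; so int(A) = {3}

{3}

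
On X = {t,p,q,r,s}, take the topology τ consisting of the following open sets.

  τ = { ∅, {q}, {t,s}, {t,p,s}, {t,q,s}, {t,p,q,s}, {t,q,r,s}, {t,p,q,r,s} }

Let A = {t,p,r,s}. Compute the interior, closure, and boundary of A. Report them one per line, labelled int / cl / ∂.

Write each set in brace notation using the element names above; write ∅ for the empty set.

U open, U⊆A: ∅, {t,s}, {t,p,s}. int(A) = ⋃ = {t,p,s}
X∖A={q}, int(X∖A)={q}, hence cl(A)={t,p,r,s}
∂A: remove int from cl → {r}

int(A) = {t,p,s}
cl(A)  = {t,p,r,s}
∂A     = {r}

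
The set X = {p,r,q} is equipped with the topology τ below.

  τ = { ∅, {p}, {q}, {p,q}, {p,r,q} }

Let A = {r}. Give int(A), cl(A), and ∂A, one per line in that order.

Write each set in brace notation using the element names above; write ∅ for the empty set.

open subsets of A: ∅; so int(A) = ∅
closure: X∖int(X∖A) = X∖{p,q} = {r}
∂A = {r} minus ∅ = {r}

int(A) = ∅
cl(A)  = {r}
∂A     = {r}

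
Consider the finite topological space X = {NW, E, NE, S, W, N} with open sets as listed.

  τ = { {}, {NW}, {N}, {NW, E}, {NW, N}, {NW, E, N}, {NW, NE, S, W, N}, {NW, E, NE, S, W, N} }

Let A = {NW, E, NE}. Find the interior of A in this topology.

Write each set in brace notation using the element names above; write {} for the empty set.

open subsets of A: {}, {NW}, {NW, E}; so int(A) = {NW, E}

{NW, E}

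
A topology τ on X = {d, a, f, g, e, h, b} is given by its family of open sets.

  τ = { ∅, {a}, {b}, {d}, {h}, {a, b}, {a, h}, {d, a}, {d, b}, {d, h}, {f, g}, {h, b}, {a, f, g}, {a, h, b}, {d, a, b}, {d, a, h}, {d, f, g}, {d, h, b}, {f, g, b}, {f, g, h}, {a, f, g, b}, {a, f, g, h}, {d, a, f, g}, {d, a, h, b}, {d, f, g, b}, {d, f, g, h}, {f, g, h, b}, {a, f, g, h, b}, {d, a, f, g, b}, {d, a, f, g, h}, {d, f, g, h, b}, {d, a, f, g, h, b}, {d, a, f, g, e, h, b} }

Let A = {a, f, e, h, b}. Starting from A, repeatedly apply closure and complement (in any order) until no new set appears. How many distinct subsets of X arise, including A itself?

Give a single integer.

cl via duality: int({d, g}) = {d}, so X∖{d} = {a, f, g, e, h, b}
Write k for closure, c for complement:
  1. A     = {a, f, e, h, b}
  2. kA    = {a, f, g, e, h, b}
  3. cA    = {d, g}
  4. ckA   = {d}
  5. kcA   = {d, f, g, e}
  6. kckA  = {d, e}
  7. ckcA  = {a, h, b}
  8. ckckA = {a, f, g, h, b}
  9. kckcA = {a, e, h, b}
  10. ckckcA = {d, f, g}
applying k or c yields no new set

10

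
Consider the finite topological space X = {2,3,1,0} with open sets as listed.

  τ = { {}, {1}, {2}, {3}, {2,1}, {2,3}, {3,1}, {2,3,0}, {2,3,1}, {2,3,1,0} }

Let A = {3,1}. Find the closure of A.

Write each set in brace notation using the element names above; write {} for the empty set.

closure: X∖int(X∖A) = X∖{2} = {3,1,0}

{3,1,0}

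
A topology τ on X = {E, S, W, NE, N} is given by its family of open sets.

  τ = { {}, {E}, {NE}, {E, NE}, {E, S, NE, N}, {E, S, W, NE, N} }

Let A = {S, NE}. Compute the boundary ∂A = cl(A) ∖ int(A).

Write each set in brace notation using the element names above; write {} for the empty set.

interior: largest open inside A is {NE} (from {}, {NE})
cl via duality: int({E, W, N}) = {E}, so X∖{E} = {S, W, NE, N}
cl∖int = {S, W, N}

{S, W, N}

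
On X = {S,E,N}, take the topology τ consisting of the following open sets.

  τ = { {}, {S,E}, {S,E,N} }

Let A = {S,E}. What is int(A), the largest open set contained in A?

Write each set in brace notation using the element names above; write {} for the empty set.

open subsets of A: {}, {S,E}; so int(A) = {S,E}

{S,E}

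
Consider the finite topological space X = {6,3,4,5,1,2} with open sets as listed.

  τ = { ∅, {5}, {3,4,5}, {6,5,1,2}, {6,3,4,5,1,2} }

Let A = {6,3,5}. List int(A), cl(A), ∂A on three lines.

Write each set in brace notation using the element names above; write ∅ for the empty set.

opens ⊆ A: ∅, {5}; union → int = {5}
complement {4,1,2}; its interior ∅; cl(A) = X∖∅ = {6,3,4,5,1,2}
boundary = {6,3,4,5,1,2} ∖ {5} = {6,3,4,1,2}

int(A) = {5}
cl(A)  = {6,3,4,5,1,2}
∂A     = {6,3,4,1,2}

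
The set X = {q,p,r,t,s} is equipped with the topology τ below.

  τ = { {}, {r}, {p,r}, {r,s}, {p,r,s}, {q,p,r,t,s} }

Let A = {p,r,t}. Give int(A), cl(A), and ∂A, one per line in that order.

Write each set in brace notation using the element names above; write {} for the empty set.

open subsets of A: {}, {r}, {p,r}; so int(A) = {p,r}
closure: X∖int(X∖A) = X∖{} = {q,p,r,t,s}
∂A = {q,p,r,t,s} minus {p,r} = {q,t,s}

int(A) = {p,r}
cl(A)  = {q,p,r,t,s}
∂A     = {q,t,s}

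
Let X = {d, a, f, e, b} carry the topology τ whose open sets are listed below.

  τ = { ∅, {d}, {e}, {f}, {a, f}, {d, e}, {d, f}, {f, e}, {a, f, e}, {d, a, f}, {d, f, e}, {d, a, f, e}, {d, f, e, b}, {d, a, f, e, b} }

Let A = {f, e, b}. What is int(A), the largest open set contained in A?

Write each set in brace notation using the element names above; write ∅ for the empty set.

{f, e}

open subsets of A: ∅, {f}, {e}, {f, e}; so int(A) = {f, e}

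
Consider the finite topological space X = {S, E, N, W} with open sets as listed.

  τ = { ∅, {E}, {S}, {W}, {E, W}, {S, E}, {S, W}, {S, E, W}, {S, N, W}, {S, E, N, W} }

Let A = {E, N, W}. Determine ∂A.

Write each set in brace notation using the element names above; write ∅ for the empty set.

{N}

opens ⊆ A: ∅, {E}, {W}, {E, W}; union → int = {E, W}
complement {S}; its interior {S}; cl(A) = X∖{S} = {E, N, W}
boundary = {E, N, W} ∖ {E, W} = {N}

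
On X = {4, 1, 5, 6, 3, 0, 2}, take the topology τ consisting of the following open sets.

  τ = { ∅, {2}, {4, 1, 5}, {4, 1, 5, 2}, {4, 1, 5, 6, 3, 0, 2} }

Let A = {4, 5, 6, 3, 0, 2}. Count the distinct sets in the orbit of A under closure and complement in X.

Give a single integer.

X∖A={1}, int(X∖A)=∅, hence cl(A)={4, 1, 5, 6, 3, 0, 2}
Orbit (k=closure, c=complement):
  1. A     = {4, 5, 6, 3, 0, 2}
  2. kA    = {4, 1, 5, 6, 3, 0, 2}
  3. cA    = {1}
  4. ckA   = ∅
  5. kcA   = {4, 1, 5, 6, 3, 0}
  6. ckcA  = {2}
  7. kckcA = {6, 3, 0, 2}
  8. ckckcA = {4, 1, 5}
(closed under both — stop)

8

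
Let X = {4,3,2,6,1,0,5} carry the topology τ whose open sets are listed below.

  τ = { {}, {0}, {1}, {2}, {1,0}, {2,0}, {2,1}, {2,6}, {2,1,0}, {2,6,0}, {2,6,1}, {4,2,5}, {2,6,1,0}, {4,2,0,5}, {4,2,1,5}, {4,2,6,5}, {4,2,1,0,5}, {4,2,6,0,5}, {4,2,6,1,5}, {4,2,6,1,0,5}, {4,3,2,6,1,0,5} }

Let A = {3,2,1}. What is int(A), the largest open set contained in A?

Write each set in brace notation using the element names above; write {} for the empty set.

interior: largest open inside A is {2,1} (from {}, {1}, {2}, {2,1})

{2,1}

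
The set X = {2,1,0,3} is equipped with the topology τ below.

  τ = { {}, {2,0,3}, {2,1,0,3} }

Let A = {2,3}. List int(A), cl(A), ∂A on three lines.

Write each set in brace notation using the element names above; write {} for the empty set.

opens ⊆ A: {}; union → int = {}
complement {1,0}; its interior {}; cl(A) = X∖{} = {2,1,0,3}
boundary = {2,1,0,3} ∖ {} = {2,1,0,3}

int(A) = {}
cl(A)  = {2,1,0,3}
∂A     = {2,1,0,3}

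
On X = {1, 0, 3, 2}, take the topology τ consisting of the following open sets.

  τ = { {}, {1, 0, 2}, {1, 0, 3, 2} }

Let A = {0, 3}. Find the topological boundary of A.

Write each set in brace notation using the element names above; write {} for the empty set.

{1, 0, 3, 2}

opens ⊆ A: {}; union → int = {}
complement {1, 2}; its interior {}; cl(A) = X∖{} = {1, 0, 3, 2}
boundary = {1, 0, 3, 2} ∖ {} = {1, 0, 3, 2}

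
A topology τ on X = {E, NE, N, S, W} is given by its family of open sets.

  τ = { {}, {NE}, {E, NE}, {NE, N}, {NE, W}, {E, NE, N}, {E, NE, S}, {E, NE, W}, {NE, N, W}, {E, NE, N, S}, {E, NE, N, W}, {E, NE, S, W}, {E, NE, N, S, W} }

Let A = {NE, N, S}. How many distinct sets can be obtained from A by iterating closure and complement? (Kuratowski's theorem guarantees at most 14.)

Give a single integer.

6

complement {E, W}; its interior {}; cl(A) = X∖{} = {E, NE, N, S, W}
With k = closure, c = complement:
  1. A     = {NE, N, S}
  2. kA    = {E, NE, N, S, W}
  3. cA    = {E, W}
  4. ckA   = {}
  5. kcA   = {E, S, W}
  6. ckcA  = {NE, N}
k, c of each give nothing new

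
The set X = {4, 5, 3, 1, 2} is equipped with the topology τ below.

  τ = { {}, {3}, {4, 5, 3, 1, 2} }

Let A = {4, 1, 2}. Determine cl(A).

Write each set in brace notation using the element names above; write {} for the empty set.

{4, 5, 1, 2}

X∖A={5, 3}, int(X∖A)={3}, hence cl(A)={4, 5, 1, 2}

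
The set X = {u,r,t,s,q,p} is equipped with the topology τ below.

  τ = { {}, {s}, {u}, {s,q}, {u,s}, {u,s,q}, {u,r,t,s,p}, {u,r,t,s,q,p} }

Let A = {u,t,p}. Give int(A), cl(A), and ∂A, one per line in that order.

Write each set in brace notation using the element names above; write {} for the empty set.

interior: largest open inside A is {u} (from {}, {u})
cl via duality: int({r,s,q}) = {s,q}, so X∖{s,q} = {u,r,t,p}
cl∖int = {r,t,p}

int(A) = {u}
cl(A)  = {u,r,t,p}
∂A     = {r,t,p}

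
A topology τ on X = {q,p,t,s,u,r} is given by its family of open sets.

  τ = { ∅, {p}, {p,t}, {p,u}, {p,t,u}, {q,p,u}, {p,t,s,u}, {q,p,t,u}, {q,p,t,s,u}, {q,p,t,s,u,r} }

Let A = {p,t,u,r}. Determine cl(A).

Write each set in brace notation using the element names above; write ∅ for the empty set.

{q,p,t,s,u,r}

complement {q,s}; its interior ∅; cl(A) = X∖∅ = {q,p,t,s,u,r}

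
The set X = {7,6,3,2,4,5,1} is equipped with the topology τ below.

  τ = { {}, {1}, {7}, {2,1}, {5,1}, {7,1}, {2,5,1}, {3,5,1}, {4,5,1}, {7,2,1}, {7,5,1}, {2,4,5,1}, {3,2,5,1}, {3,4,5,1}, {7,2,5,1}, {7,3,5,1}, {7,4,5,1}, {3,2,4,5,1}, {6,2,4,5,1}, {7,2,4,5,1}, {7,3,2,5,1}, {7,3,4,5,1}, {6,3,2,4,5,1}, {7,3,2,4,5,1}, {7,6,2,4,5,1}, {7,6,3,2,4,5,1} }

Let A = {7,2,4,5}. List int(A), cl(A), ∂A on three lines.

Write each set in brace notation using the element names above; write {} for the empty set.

U open, U⊆A: {}, {7}. int(A) = ⋃ = {7}
X∖A={6,3,1}, int(X∖A)={1}, hence cl(A)={7,6,3,2,4,5}
∂A: remove int from cl → {6,3,2,4,5}

int(A) = {7}
cl(A)  = {7,6,3,2,4,5}
∂A     = {6,3,2,4,5}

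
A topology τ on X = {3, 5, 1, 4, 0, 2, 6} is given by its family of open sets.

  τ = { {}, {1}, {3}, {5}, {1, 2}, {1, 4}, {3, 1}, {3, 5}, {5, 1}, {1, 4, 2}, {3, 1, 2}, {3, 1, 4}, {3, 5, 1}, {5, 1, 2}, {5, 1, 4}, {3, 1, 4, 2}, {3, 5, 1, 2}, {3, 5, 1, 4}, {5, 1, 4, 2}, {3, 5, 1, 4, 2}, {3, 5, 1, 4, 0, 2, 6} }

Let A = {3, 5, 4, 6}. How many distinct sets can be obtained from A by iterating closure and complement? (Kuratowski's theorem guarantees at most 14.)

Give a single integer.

8

X∖A={1, 0, 2}, int(X∖A)={1, 2}, hence cl(A)={3, 5, 4, 0, 6}
Orbit (k=closure, c=complement):
  1. A     = {3, 5, 4, 6}
  2. kA    = {3, 5, 4, 0, 6}
  3. cA    = {1, 0, 2}
  4. ckA   = {1, 2}
  5. kcA   = {1, 4, 0, 2, 6}
  6. ckcA  = {3, 5}
  7. kckcA = {3, 5, 0, 6}
  8. ckckcA = {1, 4, 2}
(closed under both — stop)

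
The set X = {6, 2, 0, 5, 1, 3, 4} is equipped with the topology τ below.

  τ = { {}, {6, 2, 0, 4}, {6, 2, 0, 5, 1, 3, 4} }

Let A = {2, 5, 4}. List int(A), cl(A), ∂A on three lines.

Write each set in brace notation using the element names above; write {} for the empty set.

interior: largest open inside A is {} (from {})
cl via duality: int({6, 0, 1, 3}) = {}, so X∖{} = {6, 2, 0, 5, 1, 3, 4}
cl∖int = {6, 2, 0, 5, 1, 3, 4}

int(A) = {}
cl(A)  = {6, 2, 0, 5, 1, 3, 4}
∂A     = {6, 2, 0, 5, 1, 3, 4}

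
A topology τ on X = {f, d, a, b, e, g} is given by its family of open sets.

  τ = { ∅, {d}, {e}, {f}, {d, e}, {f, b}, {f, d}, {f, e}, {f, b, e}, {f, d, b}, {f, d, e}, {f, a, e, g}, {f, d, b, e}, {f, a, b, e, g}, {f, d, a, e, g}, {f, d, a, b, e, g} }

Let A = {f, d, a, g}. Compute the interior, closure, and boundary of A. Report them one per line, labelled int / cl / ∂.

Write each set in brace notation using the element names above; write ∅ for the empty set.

interior: largest open inside A is {f, d} (from ∅, {f}, {d}, {f, d})
cl via duality: int({b, e}) = {e}, so X∖{e} = {f, d, a, b, g}
cl∖int = {a, b, g}

int(A) = {f, d}
cl(A)  = {f, d, a, b, g}
∂A     = {a, b, g}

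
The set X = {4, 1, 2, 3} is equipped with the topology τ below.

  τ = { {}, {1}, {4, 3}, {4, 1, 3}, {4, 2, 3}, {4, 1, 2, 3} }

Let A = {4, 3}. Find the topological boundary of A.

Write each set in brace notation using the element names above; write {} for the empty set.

{2}

open subsets of A: {}, {4, 3}; so int(A) = {4, 3}
closure: X∖int(X∖A) = X∖{1} = {4, 2, 3}
∂A = {4, 2, 3} minus {4, 3} = {2}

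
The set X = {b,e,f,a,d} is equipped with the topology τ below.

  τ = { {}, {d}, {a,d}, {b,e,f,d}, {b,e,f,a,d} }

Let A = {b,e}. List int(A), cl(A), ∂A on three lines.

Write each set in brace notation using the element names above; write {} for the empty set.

open subsets of A: {}; so int(A) = {}
closure: X∖int(X∖A) = X∖{a,d} = {b,e,f}
∂A = {b,e,f} minus {} = {b,e,f}

int(A) = {}
cl(A)  = {b,e,f}
∂A     = {b,e,f}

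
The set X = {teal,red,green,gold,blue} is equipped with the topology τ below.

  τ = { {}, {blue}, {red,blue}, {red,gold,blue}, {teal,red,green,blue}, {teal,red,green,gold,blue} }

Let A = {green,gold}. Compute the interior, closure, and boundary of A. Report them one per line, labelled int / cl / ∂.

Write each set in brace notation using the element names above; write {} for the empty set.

open subsets of A: {}; so int(A) = {}
closure: X∖int(X∖A) = X∖{red,blue} = {teal,green,gold}
∂A = {teal,green,gold} minus {} = {teal,green,gold}

int(A) = {}
cl(A)  = {teal,green,gold}
∂A     = {teal,green,gold}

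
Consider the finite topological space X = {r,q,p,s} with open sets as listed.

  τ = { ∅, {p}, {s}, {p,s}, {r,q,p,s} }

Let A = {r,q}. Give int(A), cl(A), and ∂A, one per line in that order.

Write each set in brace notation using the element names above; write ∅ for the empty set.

opens ⊆ A: ∅; union → int = ∅
complement {p,s}; its interior {p,s}; cl(A) = X∖{p,s} = {r,q}
boundary = {r,q} ∖ ∅ = {r,q}

int(A) = ∅
cl(A)  = {r,q}
∂A     = {r,q}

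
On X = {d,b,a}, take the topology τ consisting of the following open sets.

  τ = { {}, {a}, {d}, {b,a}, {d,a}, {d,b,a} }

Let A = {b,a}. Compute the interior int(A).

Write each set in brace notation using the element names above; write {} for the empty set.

opens ⊆ A: {}, {a}, {b,a}; union → int = {b,a}

{b,a}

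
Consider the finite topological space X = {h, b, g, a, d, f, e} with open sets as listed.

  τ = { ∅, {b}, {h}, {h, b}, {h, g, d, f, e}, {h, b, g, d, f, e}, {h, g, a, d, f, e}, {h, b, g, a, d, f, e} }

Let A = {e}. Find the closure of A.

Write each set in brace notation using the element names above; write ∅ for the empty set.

X∖A={h, b, g, a, d, f}, int(X∖A)={h, b}, hence cl(A)={g, a, d, f, e}

{g, a, d, f, e}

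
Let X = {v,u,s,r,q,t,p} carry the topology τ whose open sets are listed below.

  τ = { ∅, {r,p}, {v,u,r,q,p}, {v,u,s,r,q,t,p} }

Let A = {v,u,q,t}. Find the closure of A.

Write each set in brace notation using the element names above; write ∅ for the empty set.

{v,u,s,q,t}

closure: X∖int(X∖A) = X∖{r,p} = {v,u,s,q,t}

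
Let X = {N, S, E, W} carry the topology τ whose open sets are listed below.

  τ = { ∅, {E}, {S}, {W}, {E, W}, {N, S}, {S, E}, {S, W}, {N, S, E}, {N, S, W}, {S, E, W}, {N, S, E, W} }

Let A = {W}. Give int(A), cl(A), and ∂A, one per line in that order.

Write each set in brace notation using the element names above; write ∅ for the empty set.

interior: largest open inside A is {W} (from ∅, {W})
cl via duality: int({N, S, E}) = {N, S, E}, so X∖{N, S, E} = {W}
cl∖int = ∅

int(A) = {W}
cl(A)  = {W}
∂A     = ∅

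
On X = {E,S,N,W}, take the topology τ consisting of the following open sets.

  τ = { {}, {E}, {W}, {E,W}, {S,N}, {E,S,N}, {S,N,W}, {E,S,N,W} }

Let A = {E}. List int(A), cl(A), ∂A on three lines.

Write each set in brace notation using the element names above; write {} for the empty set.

int(A) = {E}
cl(A)  = {E}
∂A     = {}

interior: largest open inside A is {E} (from {}, {E})
cl via duality: int({S,N,W}) = {S,N,W}, so X∖{S,N,W} = {E}
cl∖int = {}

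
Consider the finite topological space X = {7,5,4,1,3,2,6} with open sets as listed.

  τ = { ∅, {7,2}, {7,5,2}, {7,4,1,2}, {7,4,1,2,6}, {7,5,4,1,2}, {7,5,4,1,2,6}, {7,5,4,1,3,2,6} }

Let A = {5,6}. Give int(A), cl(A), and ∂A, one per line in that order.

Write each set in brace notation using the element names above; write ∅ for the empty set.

U open, U⊆A: ∅. int(A) = ⋃ = ∅
X∖A={7,4,1,3,2}, int(X∖A)={7,4,1,2}, hence cl(A)={5,3,6}
∂A: remove int from cl → {5,3,6}

int(A) = ∅
cl(A)  = {5,3,6}
∂A     = {5,3,6}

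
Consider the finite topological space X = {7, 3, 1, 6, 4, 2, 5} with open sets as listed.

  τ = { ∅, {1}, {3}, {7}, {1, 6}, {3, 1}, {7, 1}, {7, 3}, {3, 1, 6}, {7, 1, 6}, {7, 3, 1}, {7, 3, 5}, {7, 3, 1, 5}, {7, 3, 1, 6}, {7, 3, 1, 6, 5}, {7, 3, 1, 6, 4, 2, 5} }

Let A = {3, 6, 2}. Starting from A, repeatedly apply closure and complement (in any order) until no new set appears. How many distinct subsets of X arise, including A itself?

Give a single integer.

8

complement {7, 1, 4, 5}; its interior {7, 1}; cl(A) = X∖{7, 1} = {3, 6, 4, 2, 5}
With k = closure, c = complement:
  1. A     = {3, 6, 2}
  2. kA    = {3, 6, 4, 2, 5}
  3. cA    = {7, 1, 4, 5}
  4. ckA   = {7, 1}
  5. kcA   = {7, 1, 6, 4, 2, 5}
  6. ckcA  = {3}
  7. kckcA = {3, 4, 2, 5}
  8. ckckcA = {7, 1, 6}
k, c of each give nothing new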